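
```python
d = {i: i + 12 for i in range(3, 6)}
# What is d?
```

{3: 15, 4: 16, 5: 17}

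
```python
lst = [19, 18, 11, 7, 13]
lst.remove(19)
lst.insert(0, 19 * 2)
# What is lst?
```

After line 1: lst = [19, 18, 11, 7, 13]
After line 2 (remove first 19): lst = [18, 11, 7, 13]
After line 3 (insert 38 at index 0): lst = [38, 18, 11, 7, 13]

[38, 18, 11, 7, 13]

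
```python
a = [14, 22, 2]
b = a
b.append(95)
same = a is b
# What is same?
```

After line 1: a = [14, 22, 2]
After line 2 (b = a is an alias, same object): a = [14, 22, 2], b = [14, 22, 2]
After line 3 (b.append mutates the shared list): a = [14, 22, 2, 95], b = [14, 22, 2, 95]
After line 4 (same = a is b; same object -> True): same = True

True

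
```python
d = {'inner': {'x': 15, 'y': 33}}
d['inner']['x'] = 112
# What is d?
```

After line 1: d = {'inner': {'x': 15, 'y': 33}}
After line 2 (inner x overwritten): d = {'inner': {'x': 112, 'y': 33}}

{'inner': {'x': 112, 'y': 33}}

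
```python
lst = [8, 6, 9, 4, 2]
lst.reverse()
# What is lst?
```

[2, 4, 9, 6, 8]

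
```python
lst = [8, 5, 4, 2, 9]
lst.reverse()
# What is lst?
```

[9, 2, 4, 5, 8]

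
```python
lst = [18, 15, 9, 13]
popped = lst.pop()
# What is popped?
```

13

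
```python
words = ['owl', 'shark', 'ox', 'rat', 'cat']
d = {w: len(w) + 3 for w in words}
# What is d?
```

{'owl': 6, 'shark': 8, 'ox': 5, 'rat': 6, 'cat': 6}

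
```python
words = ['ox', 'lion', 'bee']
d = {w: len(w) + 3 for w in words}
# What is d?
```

{'ox': 5, 'lion': 7, 'bee': 6}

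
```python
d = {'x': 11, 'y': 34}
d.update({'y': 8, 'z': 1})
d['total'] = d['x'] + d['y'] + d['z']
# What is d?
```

After line 1: d = {'x': 11, 'y': 34}
After line 2 (y overwritten, z added): d = {'x': 11, 'y': 8, 'z': 1}
After line 3 (total = 11 + 8 + 1 = 20): d = {'x': 11, 'y': 8, 'z': 1, 'total': 20}

{'x': 11, 'y': 8, 'z': 1, 'total': 20}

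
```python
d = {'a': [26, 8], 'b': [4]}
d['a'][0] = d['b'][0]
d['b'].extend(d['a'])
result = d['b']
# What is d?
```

After line 1: d = {'a': [26, 8], 'b': [4]}
After line 2 (a[0] = b[0] = 4): d = {'a': [4, 8], 'b': [4]}
After line 3 (b.extend(a) appends [4, 8]): d = {'a': [4, 8], 'b': [4, 4, 8]}
After line 4: result = d['b'] = [4, 4, 8]

{'a': [4, 8], 'b': [4, 4, 8]}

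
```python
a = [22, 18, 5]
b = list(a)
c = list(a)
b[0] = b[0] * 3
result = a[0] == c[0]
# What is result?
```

After line 1: a = [22, 18, 5]
After line 2 (b = list(a), copy): a = [22, 18, 5], b = [22, 18, 5]
After line 3 (c = list(a) is a copy, new object): c = [22, 18, 5]
After line 4 (b[0] = 22 * 3 = 66; only b mutates (copy)): a = [22, 18, 5], b = [66, 18, 5], c = [22, 18, 5]
After line 5 (a[0] = 22, c[0] = 22; result = True)

True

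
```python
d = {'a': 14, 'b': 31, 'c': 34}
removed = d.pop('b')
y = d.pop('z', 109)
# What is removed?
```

After line 1: d = {'a': 14, 'b': 31, 'c': 34}
After line 2 (pop 'b' returns 31): d = {'a': 14, 'c': 34}, removed = 31
After line 3 (pop 'z' missing, returns default 109): d = {'a': 14, 'c': 34}, y = 109

31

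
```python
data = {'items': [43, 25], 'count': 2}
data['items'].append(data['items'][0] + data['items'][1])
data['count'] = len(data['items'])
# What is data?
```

After line 1: data = {'items': [43, 25], 'count': 2}
After line 2 (append 43 + 25 = 68): data = {'items': [43, 25, 68], 'count': 2}
After line 3 (count = len(items) = 3): data = {'items': [43, 25, 68], 'count': 3}

{'items': [43, 25, 68], 'count': 3}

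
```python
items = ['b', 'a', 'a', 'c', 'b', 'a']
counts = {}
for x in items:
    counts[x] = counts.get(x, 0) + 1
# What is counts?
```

Initial: counts = {}, items = ['b', 'a', 'a', 'c', 'b', 'a']
See 'b': counts = {'b': 1}
See 'a': counts = {'b': 1, 'a': 1}
See 'a': counts = {'b': 1, 'a': 2}
See 'c': counts = {'b': 1, 'a': 2, 'c': 1}
See 'b': counts = {'b': 2, 'a': 2, 'c': 1}
See 'a': counts = {'b': 2, 'a': 3, 'c': 1}

{'b': 2, 'a': 3, 'c': 1}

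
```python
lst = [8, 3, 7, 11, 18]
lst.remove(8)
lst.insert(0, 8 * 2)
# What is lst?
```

After line 1: lst = [8, 3, 7, 11, 18]
After line 2 (remove first 8): lst = [3, 7, 11, 18]
After line 3 (insert 16 at index 0): lst = [16, 3, 7, 11, 18]

[16, 3, 7, 11, 18]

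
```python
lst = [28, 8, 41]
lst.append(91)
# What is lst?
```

[28, 8, 41, 91]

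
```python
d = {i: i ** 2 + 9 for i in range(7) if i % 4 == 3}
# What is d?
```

{3: 18}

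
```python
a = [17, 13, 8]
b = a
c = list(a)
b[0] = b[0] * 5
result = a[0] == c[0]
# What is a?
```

After line 1: a = [17, 13, 8]
After line 2 (b = a, alias): a = [17, 13, 8], b = [17, 13, 8]
After line 3 (c = list(a) is a copy, new object): c = [17, 13, 8]
After line 4 (b[0] = 17 * 5 = 85; mutates shared a/b): a = b = [85, 13, 8], c = [17, 13, 8]
After line 5 (a[0] = 85, c[0] = 17; result = False)

[85, 13, 8]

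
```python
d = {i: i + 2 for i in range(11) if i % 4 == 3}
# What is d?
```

{3: 5, 7: 9}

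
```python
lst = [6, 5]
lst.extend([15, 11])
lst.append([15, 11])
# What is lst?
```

After line 1: lst = [6, 5]
After line 2 (extend unpacks [15, 11]): lst = [6, 5, 15, 11]
After line 3 (append adds [15, 11] as single element): lst = [6, 5, 15, 11, [15, 11]]

[6, 5, 15, 11, [15, 11]]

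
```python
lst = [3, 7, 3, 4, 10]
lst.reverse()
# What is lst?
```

[10, 4, 3, 7, 3]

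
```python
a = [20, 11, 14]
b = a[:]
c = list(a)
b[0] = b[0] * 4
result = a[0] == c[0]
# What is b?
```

After line 1: a = [20, 11, 14]
After line 2 (b = a[:], copy): a = [20, 11, 14], b = [20, 11, 14]
After line 3 (c = list(a) is a copy, new object): c = [20, 11, 14]
After line 4 (b[0] = 20 * 4 = 80; only b mutates (copy)): a = [20, 11, 14], b = [80, 11, 14], c = [20, 11, 14]
After line 5 (a[0] = 20, c[0] = 20; result = True)

[80, 11, 14]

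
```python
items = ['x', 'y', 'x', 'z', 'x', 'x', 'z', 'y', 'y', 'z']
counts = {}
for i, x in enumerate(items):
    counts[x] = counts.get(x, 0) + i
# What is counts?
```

Initial: counts = {}, items = ['x', 'y', 'x', 'z', 'x', 'x', 'z', 'y', 'y', 'z']
i=0, x='x': counts = {'x': 0}
i=1, x='y': counts = {'x': 0, 'y': 1}
i=2, x='x': counts = {'x': 2, 'y': 1}
i=3, x='z': counts = {'x': 2, 'y': 1, 'z': 3}
i=4, x='x': counts = {'x': 6, 'y': 1, 'z': 3}
i=5, x='x': counts = {'x': 11, 'y': 1, 'z': 3}
i=6, x='z': counts = {'x': 11, 'y': 1, 'z': 9}
i=7, x='y': counts = {'x': 11, 'y': 8, 'z': 9}
i=8, x='y': counts = {'x': 11, 'y': 16, 'z': 9}
i=9, x='z': counts = {'x': 11, 'y': 16, 'z': 18}

{'x': 11, 'y': 16, 'z': 18}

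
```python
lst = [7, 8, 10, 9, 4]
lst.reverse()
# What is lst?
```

[4, 9, 10, 8, 7]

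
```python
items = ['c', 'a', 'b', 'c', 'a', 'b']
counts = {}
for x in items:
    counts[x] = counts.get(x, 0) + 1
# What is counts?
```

Initial: counts = {}, items = ['c', 'a', 'b', 'c', 'a', 'b']
See 'c': counts = {'c': 1}
See 'a': counts = {'c': 1, 'a': 1}
See 'b': counts = {'c': 1, 'a': 1, 'b': 1}
See 'c': counts = {'c': 2, 'a': 1, 'b': 1}
See 'a': counts = {'c': 2, 'a': 2, 'b': 1}
See 'b': counts = {'c': 2, 'a': 2, 'b': 2}

{'c': 2, 'a': 2, 'b': 2}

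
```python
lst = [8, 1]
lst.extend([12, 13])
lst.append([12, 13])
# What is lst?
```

After line 1: lst = [8, 1]
After line 2 (extend unpacks [12, 13]): lst = [8, 1, 12, 13]
After line 3 (append adds [12, 13] as single element): lst = [8, 1, 12, 13, [12, 13]]

[8, 1, 12, 13, [12, 13]]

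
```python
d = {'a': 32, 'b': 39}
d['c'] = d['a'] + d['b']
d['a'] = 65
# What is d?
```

After line 1: d = {'a': 32, 'b': 39}
After line 2 (d['c'] = 32 + 39): d = {'a': 32, 'b': 39, 'c': 71}
After line 3: d = {'a': 65, 'b': 39, 'c': 71}

{'a': 65, 'b': 39, 'c': 71}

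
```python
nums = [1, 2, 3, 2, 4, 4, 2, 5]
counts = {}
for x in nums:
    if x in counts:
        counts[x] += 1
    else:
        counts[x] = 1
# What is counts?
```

Initial: counts = {}, nums = [1, 2, 3, 2, 4, 4, 2, 5]
See 1: counts = {1: 1}
See 2: counts = {1: 1, 2: 1}
See 3: counts = {1: 1, 2: 1, 3: 1}
See 2: counts = {1: 1, 2: 2, 3: 1}
See 4: counts = {1: 1, 2: 2, 3: 1, 4: 1}
See 4: counts = {1: 1, 2: 2, 3: 1, 4: 2}
See 2: counts = {1: 1, 2: 3, 3: 1, 4: 2}
See 5: counts = {1: 1, 2: 3, 3: 1, 4: 2, 5: 1}

{1: 1, 2: 3, 3: 1, 4: 2, 5: 1}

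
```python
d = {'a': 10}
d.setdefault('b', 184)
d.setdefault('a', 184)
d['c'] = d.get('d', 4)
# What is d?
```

After line 1: d = {'a': 10}
After line 2 (setdefault adds 'b'=184): d = {'a': 10, 'b': 184}
After line 3 (setdefault 'a' no-op, already exists): d = {'a': 10, 'b': 184}
After line 4 (get('d', 4) returns default since 'd' not in d): d = {'a': 10, 'b': 184, 'c': 4}

{'a': 10, 'b': 184, 'c': 4}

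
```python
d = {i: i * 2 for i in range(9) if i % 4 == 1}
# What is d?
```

{1: 2, 5: 10}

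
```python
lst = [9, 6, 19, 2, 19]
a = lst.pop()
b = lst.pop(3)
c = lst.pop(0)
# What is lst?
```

After line 1: lst = [9, 6, 19, 2, 19]
After line 2 (pop() -> a = 19): lst = [9, 6, 19, 2]
After line 3 (pop(3) -> b = 2): lst = [9, 6, 19]
After line 4 (pop(0) -> c = 9): lst = [6, 19]

[6, 19]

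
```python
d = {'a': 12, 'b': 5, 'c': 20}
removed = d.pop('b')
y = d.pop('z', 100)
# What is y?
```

After line 1: d = {'a': 12, 'b': 5, 'c': 20}
After line 2 (pop 'b' returns 5): d = {'a': 12, 'c': 20}, removed = 5
After line 3 (pop 'z' missing, returns default 100): d = {'a': 12, 'c': 20}, y = 100

100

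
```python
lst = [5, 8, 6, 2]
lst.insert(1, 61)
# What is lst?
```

[5, 61, 8, 6, 2]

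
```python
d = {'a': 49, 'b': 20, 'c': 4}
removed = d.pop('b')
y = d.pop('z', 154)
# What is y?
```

After line 1: d = {'a': 49, 'b': 20, 'c': 4}
After line 2 (pop 'b' returns 20): d = {'a': 49, 'c': 4}, removed = 20
After line 3 (pop 'z' missing, returns default 154): d = {'a': 49, 'c': 4}, y = 154

154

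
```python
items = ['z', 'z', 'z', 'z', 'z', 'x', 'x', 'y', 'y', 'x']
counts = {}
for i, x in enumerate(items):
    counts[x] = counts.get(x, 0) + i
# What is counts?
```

Initial: counts = {}, items = ['z', 'z', 'z', 'z', 'z', 'x', 'x', 'y', 'y', 'x']
i=0, x='z': counts = {'z': 0}
i=1, x='z': counts = {'z': 1}
i=2, x='z': counts = {'z': 3}
i=3, x='z': counts = {'z': 6}
i=4, x='z': counts = {'z': 10}
i=5, x='x': counts = {'z': 10, 'x': 5}
i=6, x='x': counts = {'z': 10, 'x': 11}
i=7, x='y': counts = {'z': 10, 'x': 11, 'y': 7}
i=8, x='y': counts = {'z': 10, 'x': 11, 'y': 15}
i=9, x='x': counts = {'z': 10, 'x': 20, 'y': 15}

{'z': 10, 'x': 20, 'y': 15}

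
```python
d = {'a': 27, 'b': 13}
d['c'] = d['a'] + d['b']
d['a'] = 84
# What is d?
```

After line 1: d = {'a': 27, 'b': 13}
After line 2 (d['c'] = 27 + 13): d = {'a': 27, 'b': 13, 'c': 40}
After line 3: d = {'a': 84, 'b': 13, 'c': 40}

{'a': 84, 'b': 13, 'c': 40}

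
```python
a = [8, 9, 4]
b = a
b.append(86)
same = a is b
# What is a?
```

After line 1: a = [8, 9, 4]
After line 2 (b = a is an alias, same object): a = [8, 9, 4], b = [8, 9, 4]
After line 3 (b.append mutates the shared list): a = [8, 9, 4, 86], b = [8, 9, 4, 86]
After line 4 (same = a is b; same object -> True): same = True

[8, 9, 4, 86]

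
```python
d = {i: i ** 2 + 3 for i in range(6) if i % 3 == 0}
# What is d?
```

{0: 3, 3: 12}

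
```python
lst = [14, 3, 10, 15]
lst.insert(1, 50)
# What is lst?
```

[14, 50, 3, 10, 15]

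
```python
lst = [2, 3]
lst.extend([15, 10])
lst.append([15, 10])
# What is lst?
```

After line 1: lst = [2, 3]
After line 2 (extend unpacks [15, 10]): lst = [2, 3, 15, 10]
After line 3 (append adds [15, 10] as single element): lst = [2, 3, 15, 10, [15, 10]]

[2, 3, 15, 10, [15, 10]]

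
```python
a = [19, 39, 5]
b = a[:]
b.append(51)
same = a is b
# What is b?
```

After line 1: a = [19, 39, 5]
After line 2 (b = a[:] is a shallow copy, new object): a = [19, 39, 5], b = [19, 39, 5]
After line 3 (append only mutates b): a = [19, 39, 5], b = [19, 39, 5, 51]
After line 4 (same = a is b; different objects -> False): same = False

[19, 39, 5, 51]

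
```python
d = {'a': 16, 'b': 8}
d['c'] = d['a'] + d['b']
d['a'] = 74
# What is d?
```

After line 1: d = {'a': 16, 'b': 8}
After line 2 (d['c'] = 16 + 8): d = {'a': 16, 'b': 8, 'c': 24}
After line 3: d = {'a': 74, 'b': 8, 'c': 24}

{'a': 74, 'b': 8, 'c': 24}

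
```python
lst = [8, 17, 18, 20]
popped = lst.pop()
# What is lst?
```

[8, 17, 18]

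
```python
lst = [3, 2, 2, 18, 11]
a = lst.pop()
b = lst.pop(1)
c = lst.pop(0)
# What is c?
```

After line 1: lst = [3, 2, 2, 18, 11]
After line 2 (pop() -> a = 11): lst = [3, 2, 2, 18]
After line 3 (pop(1) -> b = 2): lst = [3, 2, 18]
After line 4 (pop(0) -> c = 3): lst = [2, 18]

3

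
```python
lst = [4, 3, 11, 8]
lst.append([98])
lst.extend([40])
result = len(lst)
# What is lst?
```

After line 1: lst = [4, 3, 11, 8]
After line 2 (append adds [98] as single element): lst = [4, 3, 11, 8, [98]]
After line 3 (extend unpacks [40], adds 40): lst = [4, 3, 11, 8, [98], 40]
After line 4: result = len(lst) = 6

[4, 3, 11, 8, [98], 40]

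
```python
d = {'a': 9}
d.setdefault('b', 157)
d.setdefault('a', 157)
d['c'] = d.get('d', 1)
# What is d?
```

After line 1: d = {'a': 9}
After line 2 (setdefault adds 'b'=157): d = {'a': 9, 'b': 157}
After line 3 (setdefault 'a' no-op, already exists): d = {'a': 9, 'b': 157}
After line 4 (get('d', 1) returns default since 'd' not in d): d = {'a': 9, 'b': 157, 'c': 1}

{'a': 9, 'b': 157, 'c': 1}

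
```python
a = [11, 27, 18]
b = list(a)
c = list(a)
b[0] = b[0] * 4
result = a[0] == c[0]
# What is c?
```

After line 1: a = [11, 27, 18]
After line 2 (b = list(a), copy): a = [11, 27, 18], b = [11, 27, 18]
After line 3 (c = list(a) is a copy, new object): c = [11, 27, 18]
After line 4 (b[0] = 11 * 4 = 44; only b mutates (copy)): a = [11, 27, 18], b = [44, 27, 18], c = [11, 27, 18]
After line 5 (a[0] = 11, c[0] = 11; result = True)

[11, 27, 18]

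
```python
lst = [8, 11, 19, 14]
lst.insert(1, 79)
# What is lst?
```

[8, 79, 11, 19, 14]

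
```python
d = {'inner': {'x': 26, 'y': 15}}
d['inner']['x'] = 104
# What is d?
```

After line 1: d = {'inner': {'x': 26, 'y': 15}}
After line 2 (inner x overwritten): d = {'inner': {'x': 104, 'y': 15}}

{'inner': {'x': 104, 'y': 15}}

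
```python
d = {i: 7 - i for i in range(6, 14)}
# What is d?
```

{6: 1, 7: 0, 8: -1, 9: -2, 10: -3, 11: -4, 12: -5, 13: -6}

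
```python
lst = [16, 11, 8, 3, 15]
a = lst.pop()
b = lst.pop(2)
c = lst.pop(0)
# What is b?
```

After line 1: lst = [16, 11, 8, 3, 15]
After line 2 (pop() -> a = 15): lst = [16, 11, 8, 3]
After line 3 (pop(2) -> b = 8): lst = [16, 11, 3]
After line 4 (pop(0) -> c = 16): lst = [11, 3]

8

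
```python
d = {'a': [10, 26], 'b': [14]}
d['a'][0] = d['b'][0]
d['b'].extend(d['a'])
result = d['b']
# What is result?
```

After line 1: d = {'a': [10, 26], 'b': [14]}
After line 2 (a[0] = b[0] = 14): d = {'a': [14, 26], 'b': [14]}
After line 3 (b.extend(a) appends [14, 26]): d = {'a': [14, 26], 'b': [14, 14, 26]}
After line 4: result = d['b'] = [14, 14, 26]

[14, 14, 26]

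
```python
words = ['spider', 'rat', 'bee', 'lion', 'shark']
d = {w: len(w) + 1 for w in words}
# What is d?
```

{'spider': 7, 'rat': 4, 'bee': 4, 'lion': 5, 'shark': 6}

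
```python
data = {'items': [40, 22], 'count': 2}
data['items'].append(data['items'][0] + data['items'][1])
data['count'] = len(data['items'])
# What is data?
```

After line 1: data = {'items': [40, 22], 'count': 2}
After line 2 (append 40 + 22 = 62): data = {'items': [40, 22, 62], 'count': 2}
After line 3 (count = len(items) = 3): data = {'items': [40, 22, 62], 'count': 3}

{'items': [40, 22, 62], 'count': 3}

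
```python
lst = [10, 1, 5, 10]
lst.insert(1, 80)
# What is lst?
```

[10, 80, 1, 5, 10]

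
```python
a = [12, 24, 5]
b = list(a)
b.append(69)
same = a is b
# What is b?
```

After line 1: a = [12, 24, 5]
After line 2 (b = list(a) is a shallow copy, new object): a = [12, 24, 5], b = [12, 24, 5]
After line 3 (append only mutates b): a = [12, 24, 5], b = [12, 24, 5, 69]
After line 4 (same = a is b; different objects -> False): same = False

[12, 24, 5, 69]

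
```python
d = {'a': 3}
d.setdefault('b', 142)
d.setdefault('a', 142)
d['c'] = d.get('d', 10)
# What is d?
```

After line 1: d = {'a': 3}
After line 2 (setdefault adds 'b'=142): d = {'a': 3, 'b': 142}
After line 3 (setdefault 'a' no-op, already exists): d = {'a': 3, 'b': 142}
After line 4 (get('d', 10) returns default since 'd' not in d): d = {'a': 3, 'b': 142, 'c': 10}

{'a': 3, 'b': 142, 'c': 10}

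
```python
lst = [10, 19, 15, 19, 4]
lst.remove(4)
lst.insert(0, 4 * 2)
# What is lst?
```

After line 1: lst = [10, 19, 15, 19, 4]
After line 2 (remove first 4): lst = [10, 19, 15, 19]
After line 3 (insert 8 at index 0): lst = [8, 10, 19, 15, 19]

[8, 10, 19, 15, 19]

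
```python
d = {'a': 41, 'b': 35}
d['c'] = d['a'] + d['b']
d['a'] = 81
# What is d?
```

After line 1: d = {'a': 41, 'b': 35}
After line 2 (d['c'] = 41 + 35): d = {'a': 41, 'b': 35, 'c': 76}
After line 3: d = {'a': 81, 'b': 35, 'c': 76}

{'a': 81, 'b': 35, 'c': 76}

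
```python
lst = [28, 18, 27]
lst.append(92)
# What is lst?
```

[28, 18, 27, 92]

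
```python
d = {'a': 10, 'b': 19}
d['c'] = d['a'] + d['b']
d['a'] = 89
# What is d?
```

After line 1: d = {'a': 10, 'b': 19}
After line 2 (d['c'] = 10 + 19): d = {'a': 10, 'b': 19, 'c': 29}
After line 3: d = {'a': 89, 'b': 19, 'c': 29}

{'a': 89, 'b': 19, 'c': 29}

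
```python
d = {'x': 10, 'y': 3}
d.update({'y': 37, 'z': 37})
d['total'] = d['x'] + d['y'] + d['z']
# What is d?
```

After line 1: d = {'x': 10, 'y': 3}
After line 2 (y overwritten, z added): d = {'x': 10, 'y': 37, 'z': 37}
After line 3 (total = 10 + 37 + 37 = 84): d = {'x': 10, 'y': 37, 'z': 37, 'total': 84}

{'x': 10, 'y': 37, 'z': 37, 'total': 84}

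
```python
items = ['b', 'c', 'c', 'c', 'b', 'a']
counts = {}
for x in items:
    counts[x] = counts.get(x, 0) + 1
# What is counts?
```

Initial: counts = {}, items = ['b', 'c', 'c', 'c', 'b', 'a']
See 'b': counts = {'b': 1}
See 'c': counts = {'b': 1, 'c': 1}
See 'c': counts = {'b': 1, 'c': 2}
See 'c': counts = {'b': 1, 'c': 3}
See 'b': counts = {'b': 2, 'c': 3}
See 'a': counts = {'b': 2, 'c': 3, 'a': 1}

{'b': 2, 'c': 3, 'a': 1}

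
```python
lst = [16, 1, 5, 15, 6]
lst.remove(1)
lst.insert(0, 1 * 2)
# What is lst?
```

After line 1: lst = [16, 1, 5, 15, 6]
After line 2 (remove first 1): lst = [16, 5, 15, 6]
After line 3 (insert 2 at index 0): lst = [2, 16, 5, 15, 6]

[2, 16, 5, 15, 6]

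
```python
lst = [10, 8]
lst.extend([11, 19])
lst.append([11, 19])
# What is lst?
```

After line 1: lst = [10, 8]
After line 2 (extend unpacks [11, 19]): lst = [10, 8, 11, 19]
After line 3 (append adds [11, 19] as single element): lst = [10, 8, 11, 19, [11, 19]]

[10, 8, 11, 19, [11, 19]]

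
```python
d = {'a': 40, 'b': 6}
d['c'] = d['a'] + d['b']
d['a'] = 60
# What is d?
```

After line 1: d = {'a': 40, 'b': 6}
After line 2 (d['c'] = 40 + 6): d = {'a': 40, 'b': 6, 'c': 46}
After line 3: d = {'a': 60, 'b': 6, 'c': 46}

{'a': 60, 'b': 6, 'c': 46}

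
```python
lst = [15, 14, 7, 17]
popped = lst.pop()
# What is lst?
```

[15, 14, 7]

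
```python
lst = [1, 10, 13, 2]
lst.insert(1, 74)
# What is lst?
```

[1, 74, 10, 13, 2]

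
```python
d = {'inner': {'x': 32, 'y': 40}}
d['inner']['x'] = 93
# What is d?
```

After line 1: d = {'inner': {'x': 32, 'y': 40}}
After line 2 (inner x overwritten): d = {'inner': {'x': 93, 'y': 40}}

{'inner': {'x': 93, 'y': 40}}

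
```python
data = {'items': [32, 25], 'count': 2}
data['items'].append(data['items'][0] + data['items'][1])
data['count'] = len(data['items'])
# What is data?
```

After line 1: data = {'items': [32, 25], 'count': 2}
After line 2 (append 32 + 25 = 57): data = {'items': [32, 25, 57], 'count': 2}
After line 3 (count = len(items) = 3): data = {'items': [32, 25, 57], 'count': 3}

{'items': [32, 25, 57], 'count': 3}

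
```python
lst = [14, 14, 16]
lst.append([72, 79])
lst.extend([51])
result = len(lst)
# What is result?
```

After line 1: lst = [14, 14, 16]
After line 2 (append adds [72, 79] as single element): lst = [14, 14, 16, [72, 79]]
After line 3 (extend unpacks [51], adds 51): lst = [14, 14, 16, [72, 79], 51]
After line 4: result = len(lst) = 5

5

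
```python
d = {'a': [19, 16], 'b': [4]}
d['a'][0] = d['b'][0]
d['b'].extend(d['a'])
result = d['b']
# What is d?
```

After line 1: d = {'a': [19, 16], 'b': [4]}
After line 2 (a[0] = b[0] = 4): d = {'a': [4, 16], 'b': [4]}
After line 3 (b.extend(a) appends [4, 16]): d = {'a': [4, 16], 'b': [4, 4, 16]}
After line 4: result = d['b'] = [4, 4, 16]

{'a': [4, 16], 'b': [4, 4, 16]}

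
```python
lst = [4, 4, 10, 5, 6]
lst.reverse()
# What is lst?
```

[6, 5, 10, 4, 4]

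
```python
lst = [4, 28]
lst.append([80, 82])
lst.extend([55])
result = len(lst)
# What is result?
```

After line 1: lst = [4, 28]
After line 2 (append adds [80, 82] as single element): lst = [4, 28, [80, 82]]
After line 3 (extend unpacks [55], adds 55): lst = [4, 28, [80, 82], 55]
After line 4: result = len(lst) = 4

4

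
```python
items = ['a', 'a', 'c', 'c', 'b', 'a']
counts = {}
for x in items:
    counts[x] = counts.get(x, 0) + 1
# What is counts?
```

Initial: counts = {}, items = ['a', 'a', 'c', 'c', 'b', 'a']
See 'a': counts = {'a': 1}
See 'a': counts = {'a': 2}
See 'c': counts = {'a': 2, 'c': 1}
See 'c': counts = {'a': 2, 'c': 2}
See 'b': counts = {'a': 2, 'c': 2, 'b': 1}
See 'a': counts = {'a': 3, 'c': 2, 'b': 1}

{'a': 3, 'c': 2, 'b': 1}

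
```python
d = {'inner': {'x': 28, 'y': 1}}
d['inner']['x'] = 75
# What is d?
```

After line 1: d = {'inner': {'x': 28, 'y': 1}}
After line 2 (inner x overwritten): d = {'inner': {'x': 75, 'y': 1}}

{'inner': {'x': 75, 'y': 1}}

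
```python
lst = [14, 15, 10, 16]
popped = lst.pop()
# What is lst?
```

[14, 15, 10]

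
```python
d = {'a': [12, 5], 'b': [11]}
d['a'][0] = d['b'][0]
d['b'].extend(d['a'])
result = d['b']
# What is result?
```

After line 1: d = {'a': [12, 5], 'b': [11]}
After line 2 (a[0] = b[0] = 11): d = {'a': [11, 5], 'b': [11]}
After line 3 (b.extend(a) appends [11, 5]): d = {'a': [11, 5], 'b': [11, 11, 5]}
After line 4: result = d['b'] = [11, 11, 5]

[11, 11, 5]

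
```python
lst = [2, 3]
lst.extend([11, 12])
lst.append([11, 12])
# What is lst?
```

After line 1: lst = [2, 3]
After line 2 (extend unpacks [11, 12]): lst = [2, 3, 11, 12]
After line 3 (append adds [11, 12] as single element): lst = [2, 3, 11, 12, [11, 12]]

[2, 3, 11, 12, [11, 12]]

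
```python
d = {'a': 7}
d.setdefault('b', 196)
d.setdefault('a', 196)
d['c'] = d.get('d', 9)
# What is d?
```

After line 1: d = {'a': 7}
After line 2 (setdefault adds 'b'=196): d = {'a': 7, 'b': 196}
After line 3 (setdefault 'a' no-op, already exists): d = {'a': 7, 'b': 196}
After line 4 (get('d', 9) returns default since 'd' not in d): d = {'a': 7, 'b': 196, 'c': 9}

{'a': 7, 'b': 196, 'c': 9}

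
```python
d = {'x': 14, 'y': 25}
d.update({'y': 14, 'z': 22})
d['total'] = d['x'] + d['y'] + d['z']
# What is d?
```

After line 1: d = {'x': 14, 'y': 25}
After line 2 (y overwritten, z added): d = {'x': 14, 'y': 14, 'z': 22}
After line 3 (total = 14 + 14 + 22 = 50): d = {'x': 14, 'y': 14, 'z': 22, 'total': 50}

{'x': 14, 'y': 14, 'z': 22, 'total': 50}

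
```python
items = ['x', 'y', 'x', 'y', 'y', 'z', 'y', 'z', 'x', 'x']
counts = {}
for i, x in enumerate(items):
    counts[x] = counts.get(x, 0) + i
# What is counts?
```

Initial: counts = {}, items = ['x', 'y', 'x', 'y', 'y', 'z', 'y', 'z', 'x', 'x']
i=0, x='x': counts = {'x': 0}
i=1, x='y': counts = {'x': 0, 'y': 1}
i=2, x='x': counts = {'x': 2, 'y': 1}
i=3, x='y': counts = {'x': 2, 'y': 4}
i=4, x='y': counts = {'x': 2, 'y': 8}
i=5, x='z': counts = {'x': 2, 'y': 8, 'z': 5}
i=6, x='y': counts = {'x': 2, 'y': 14, 'z': 5}
i=7, x='z': counts = {'x': 2, 'y': 14, 'z': 12}
i=8, x='x': counts = {'x': 10, 'y': 14, 'z': 12}
i=9, x='x': counts = {'x': 19, 'y': 14, 'z': 12}

{'x': 19, 'y': 14, 'z': 12}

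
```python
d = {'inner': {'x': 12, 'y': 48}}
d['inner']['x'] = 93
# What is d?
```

After line 1: d = {'inner': {'x': 12, 'y': 48}}
After line 2 (inner x overwritten): d = {'inner': {'x': 93, 'y': 48}}

{'inner': {'x': 93, 'y': 48}}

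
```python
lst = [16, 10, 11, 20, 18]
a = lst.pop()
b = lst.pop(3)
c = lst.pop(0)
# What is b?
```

After line 1: lst = [16, 10, 11, 20, 18]
After line 2 (pop() -> a = 18): lst = [16, 10, 11, 20]
After line 3 (pop(3) -> b = 20): lst = [16, 10, 11]
After line 4 (pop(0) -> c = 16): lst = [10, 11]

20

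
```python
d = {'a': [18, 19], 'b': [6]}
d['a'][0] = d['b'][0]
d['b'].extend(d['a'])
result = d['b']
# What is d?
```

After line 1: d = {'a': [18, 19], 'b': [6]}
After line 2 (a[0] = b[0] = 6): d = {'a': [6, 19], 'b': [6]}
After line 3 (b.extend(a) appends [6, 19]): d = {'a': [6, 19], 'b': [6, 6, 19]}
After line 4: result = d['b'] = [6, 6, 19]

{'a': [6, 19], 'b': [6, 6, 19]}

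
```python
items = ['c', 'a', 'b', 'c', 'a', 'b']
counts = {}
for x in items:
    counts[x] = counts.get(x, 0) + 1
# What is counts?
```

Initial: counts = {}, items = ['c', 'a', 'b', 'c', 'a', 'b']
See 'c': counts = {'c': 1}
See 'a': counts = {'c': 1, 'a': 1}
See 'b': counts = {'c': 1, 'a': 1, 'b': 1}
See 'c': counts = {'c': 2, 'a': 1, 'b': 1}
See 'a': counts = {'c': 2, 'a': 2, 'b': 1}
See 'b': counts = {'c': 2, 'a': 2, 'b': 2}

{'c': 2, 'a': 2, 'b': 2}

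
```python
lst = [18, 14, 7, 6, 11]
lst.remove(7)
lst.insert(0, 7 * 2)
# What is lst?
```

After line 1: lst = [18, 14, 7, 6, 11]
After line 2 (remove first 7): lst = [18, 14, 6, 11]
After line 3 (insert 14 at index 0): lst = [14, 18, 14, 6, 11]

[14, 18, 14, 6, 11]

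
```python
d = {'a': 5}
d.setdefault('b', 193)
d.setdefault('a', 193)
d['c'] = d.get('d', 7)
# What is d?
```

After line 1: d = {'a': 5}
After line 2 (setdefault adds 'b'=193): d = {'a': 5, 'b': 193}
After line 3 (setdefault 'a' no-op, already exists): d = {'a': 5, 'b': 193}
After line 4 (get('d', 7) returns default since 'd' not in d): d = {'a': 5, 'b': 193, 'c': 7}

{'a': 5, 'b': 193, 'c': 7}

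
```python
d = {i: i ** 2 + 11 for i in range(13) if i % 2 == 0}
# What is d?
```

{0: 11, 2: 15, 4: 27, 6: 47, 8: 75, 10: 111, 12: 155}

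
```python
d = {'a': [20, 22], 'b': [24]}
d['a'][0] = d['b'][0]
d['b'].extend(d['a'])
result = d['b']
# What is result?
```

After line 1: d = {'a': [20, 22], 'b': [24]}
After line 2 (a[0] = b[0] = 24): d = {'a': [24, 22], 'b': [24]}
After line 3 (b.extend(a) appends [24, 22]): d = {'a': [24, 22], 'b': [24, 24, 22]}
After line 4: result = d['b'] = [24, 24, 22]

[24, 24, 22]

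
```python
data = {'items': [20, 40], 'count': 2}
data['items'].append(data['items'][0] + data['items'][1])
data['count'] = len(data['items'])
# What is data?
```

After line 1: data = {'items': [20, 40], 'count': 2}
After line 2 (append 20 + 40 = 60): data = {'items': [20, 40, 60], 'count': 2}
After line 3 (count = len(items) = 3): data = {'items': [20, 40, 60], 'count': 3}

{'items': [20, 40, 60], 'count': 3}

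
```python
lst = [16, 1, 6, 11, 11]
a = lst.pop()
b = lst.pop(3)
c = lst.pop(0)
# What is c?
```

After line 1: lst = [16, 1, 6, 11, 11]
After line 2 (pop() -> a = 11): lst = [16, 1, 6, 11]
After line 3 (pop(3) -> b = 11): lst = [16, 1, 6]
After line 4 (pop(0) -> c = 16): lst = [1, 6]

16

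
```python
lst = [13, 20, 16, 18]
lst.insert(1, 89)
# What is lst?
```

[13, 89, 20, 16, 18]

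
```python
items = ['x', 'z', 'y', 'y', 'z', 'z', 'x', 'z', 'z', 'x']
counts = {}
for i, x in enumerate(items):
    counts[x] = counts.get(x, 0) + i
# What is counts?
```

Initial: counts = {}, items = ['x', 'z', 'y', 'y', 'z', 'z', 'x', 'z', 'z', 'x']
i=0, x='x': counts = {'x': 0}
i=1, x='z': counts = {'x': 0, 'z': 1}
i=2, x='y': counts = {'x': 0, 'z': 1, 'y': 2}
i=3, x='y': counts = {'x': 0, 'z': 1, 'y': 5}
i=4, x='z': counts = {'x': 0, 'z': 5, 'y': 5}
i=5, x='z': counts = {'x': 0, 'z': 10, 'y': 5}
i=6, x='x': counts = {'x': 6, 'z': 10, 'y': 5}
i=7, x='z': counts = {'x': 6, 'z': 17, 'y': 5}
i=8, x='z': counts = {'x': 6, 'z': 25, 'y': 5}
i=9, x='x': counts = {'x': 15, 'z': 25, 'y': 5}

{'x': 15, 'z': 25, 'y': 5}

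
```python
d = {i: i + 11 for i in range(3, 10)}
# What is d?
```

{3: 14, 4: 15, 5: 16, 6: 17, 7: 18, 8: 19, 9: 20}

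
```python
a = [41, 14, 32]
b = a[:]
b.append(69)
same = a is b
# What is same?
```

After line 1: a = [41, 14, 32]
After line 2 (b = a[:] is a shallow copy, new object): a = [41, 14, 32], b = [41, 14, 32]
After line 3 (append only mutates b): a = [41, 14, 32], b = [41, 14, 32, 69]
After line 4 (same = a is b; different objects -> False): same = False

False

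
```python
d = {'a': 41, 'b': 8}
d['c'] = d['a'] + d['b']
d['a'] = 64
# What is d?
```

After line 1: d = {'a': 41, 'b': 8}
After line 2 (d['c'] = 41 + 8): d = {'a': 41, 'b': 8, 'c': 49}
After line 3: d = {'a': 64, 'b': 8, 'c': 49}

{'a': 64, 'b': 8, 'c': 49}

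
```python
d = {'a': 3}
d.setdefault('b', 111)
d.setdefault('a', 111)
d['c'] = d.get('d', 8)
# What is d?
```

After line 1: d = {'a': 3}
After line 2 (setdefault adds 'b'=111): d = {'a': 3, 'b': 111}
After line 3 (setdefault 'a' no-op, already exists): d = {'a': 3, 'b': 111}
After line 4 (get('d', 8) returns default since 'd' not in d): d = {'a': 3, 'b': 111, 'c': 8}

{'a': 3, 'b': 111, 'c': 8}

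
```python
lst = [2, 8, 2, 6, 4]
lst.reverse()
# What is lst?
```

[4, 6, 2, 8, 2]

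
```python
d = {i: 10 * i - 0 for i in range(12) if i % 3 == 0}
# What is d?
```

{0: 0, 3: 30, 6: 60, 9: 90}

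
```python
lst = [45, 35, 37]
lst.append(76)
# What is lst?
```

[45, 35, 37, 76]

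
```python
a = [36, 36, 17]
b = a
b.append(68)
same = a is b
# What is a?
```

After line 1: a = [36, 36, 17]
After line 2 (b = a is an alias, same object): a = [36, 36, 17], b = [36, 36, 17]
After line 3 (b.append mutates the shared list): a = [36, 36, 17, 68], b = [36, 36, 17, 68]
After line 4 (same = a is b; same object -> True): same = True

[36, 36, 17, 68]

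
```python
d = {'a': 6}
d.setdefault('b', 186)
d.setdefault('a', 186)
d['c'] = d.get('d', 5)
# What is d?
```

After line 1: d = {'a': 6}
After line 2 (setdefault adds 'b'=186): d = {'a': 6, 'b': 186}
After line 3 (setdefault 'a' no-op, already exists): d = {'a': 6, 'b': 186}
After line 4 (get('d', 5) returns default since 'd' not in d): d = {'a': 6, 'b': 186, 'c': 5}

{'a': 6, 'b': 186, 'c': 5}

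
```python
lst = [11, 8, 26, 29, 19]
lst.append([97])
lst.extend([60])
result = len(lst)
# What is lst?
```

After line 1: lst = [11, 8, 26, 29, 19]
After line 2 (append adds [97] as single element): lst = [11, 8, 26, 29, 19, [97]]
After line 3 (extend unpacks [60], adds 60): lst = [11, 8, 26, 29, 19, [97], 60]
After line 4: result = len(lst) = 7

[11, 8, 26, 29, 19, [97], 60]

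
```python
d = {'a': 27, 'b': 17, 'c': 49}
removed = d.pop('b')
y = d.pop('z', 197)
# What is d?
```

After line 1: d = {'a': 27, 'b': 17, 'c': 49}
After line 2 (pop 'b' returns 17): d = {'a': 27, 'c': 49}, removed = 17
After line 3 (pop 'z' missing, returns default 197): d = {'a': 27, 'c': 49}, y = 197

{'a': 27, 'c': 49}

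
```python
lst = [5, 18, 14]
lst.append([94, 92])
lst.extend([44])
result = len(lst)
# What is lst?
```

After line 1: lst = [5, 18, 14]
After line 2 (append adds [94, 92] as single element): lst = [5, 18, 14, [94, 92]]
After line 3 (extend unpacks [44], adds 44): lst = [5, 18, 14, [94, 92], 44]
After line 4: result = len(lst) = 5

[5, 18, 14, [94, 92], 44]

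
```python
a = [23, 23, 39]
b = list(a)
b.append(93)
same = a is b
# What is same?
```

After line 1: a = [23, 23, 39]
After line 2 (b = list(a) is a shallow copy, new object): a = [23, 23, 39], b = [23, 23, 39]
After line 3 (append only mutates b): a = [23, 23, 39], b = [23, 23, 39, 93]
After line 4 (same = a is b; different objects -> False): same = False

False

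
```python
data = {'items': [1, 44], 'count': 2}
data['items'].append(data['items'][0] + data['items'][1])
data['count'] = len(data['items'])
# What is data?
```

After line 1: data = {'items': [1, 44], 'count': 2}
After line 2 (append 1 + 44 = 45): data = {'items': [1, 44, 45], 'count': 2}
After line 3 (count = len(items) = 3): data = {'items': [1, 44, 45], 'count': 3}

{'items': [1, 44, 45], 'count': 3}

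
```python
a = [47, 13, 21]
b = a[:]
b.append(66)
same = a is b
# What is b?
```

After line 1: a = [47, 13, 21]
After line 2 (b = a[:] is a shallow copy, new object): a = [47, 13, 21], b = [47, 13, 21]
After line 3 (append only mutates b): a = [47, 13, 21], b = [47, 13, 21, 66]
After line 4 (same = a is b; different objects -> False): same = False

[47, 13, 21, 66]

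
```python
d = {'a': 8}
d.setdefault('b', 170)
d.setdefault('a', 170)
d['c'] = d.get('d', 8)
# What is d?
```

After line 1: d = {'a': 8}
After line 2 (setdefault adds 'b'=170): d = {'a': 8, 'b': 170}
After line 3 (setdefault 'a' no-op, already exists): d = {'a': 8, 'b': 170}
After line 4 (get('d', 8) returns default since 'd' not in d): d = {'a': 8, 'b': 170, 'c': 8}

{'a': 8, 'b': 170, 'c': 8}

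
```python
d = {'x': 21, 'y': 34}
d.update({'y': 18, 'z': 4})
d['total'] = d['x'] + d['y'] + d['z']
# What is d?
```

After line 1: d = {'x': 21, 'y': 34}
After line 2 (y overwritten, z added): d = {'x': 21, 'y': 18, 'z': 4}
After line 3 (total = 21 + 18 + 4 = 43): d = {'x': 21, 'y': 18, 'z': 4, 'total': 43}

{'x': 21, 'y': 18, 'z': 4, 'total': 43}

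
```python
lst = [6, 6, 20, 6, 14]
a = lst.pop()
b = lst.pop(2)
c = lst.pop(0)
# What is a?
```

After line 1: lst = [6, 6, 20, 6, 14]
After line 2 (pop() -> a = 14): lst = [6, 6, 20, 6]
After line 3 (pop(2) -> b = 20): lst = [6, 6, 6]
After line 4 (pop(0) -> c = 6): lst = [6, 6]

14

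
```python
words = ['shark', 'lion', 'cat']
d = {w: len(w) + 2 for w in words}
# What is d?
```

{'shark': 7, 'lion': 6, 'cat': 5}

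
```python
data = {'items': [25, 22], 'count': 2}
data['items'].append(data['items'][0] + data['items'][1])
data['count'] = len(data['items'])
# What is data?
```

After line 1: data = {'items': [25, 22], 'count': 2}
After line 2 (append 25 + 22 = 47): data = {'items': [25, 22, 47], 'count': 2}
After line 3 (count = len(items) = 3): data = {'items': [25, 22, 47], 'count': 3}

{'items': [25, 22, 47], 'count': 3}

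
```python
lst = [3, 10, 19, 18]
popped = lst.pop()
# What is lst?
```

[3, 10, 19]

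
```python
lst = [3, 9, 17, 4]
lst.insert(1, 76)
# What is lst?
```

[3, 76, 9, 17, 4]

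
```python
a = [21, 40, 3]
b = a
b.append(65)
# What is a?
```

After line 1: a = [21, 40, 3]
After line 2 (b = a is an alias, same object): a = [21, 40, 3], b = [21, 40, 3]
After line 3 (b.append mutates the shared list): a = [21, 40, 3, 65], b = [21, 40, 3, 65]

[21, 40, 3, 65]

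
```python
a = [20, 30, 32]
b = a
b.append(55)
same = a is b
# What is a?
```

After line 1: a = [20, 30, 32]
After line 2 (b = a is an alias, same object): a = [20, 30, 32], b = [20, 30, 32]
After line 3 (b.append mutates the shared list): a = [20, 30, 32, 55], b = [20, 30, 32, 55]
After line 4 (same = a is b; same object -> True): same = True

[20, 30, 32, 55]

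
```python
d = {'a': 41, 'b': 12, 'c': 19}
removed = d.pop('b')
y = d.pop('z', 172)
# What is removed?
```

After line 1: d = {'a': 41, 'b': 12, 'c': 19}
After line 2 (pop 'b' returns 12): d = {'a': 41, 'c': 19}, removed = 12
After line 3 (pop 'z' missing, returns default 172): d = {'a': 41, 'c': 19}, y = 172

12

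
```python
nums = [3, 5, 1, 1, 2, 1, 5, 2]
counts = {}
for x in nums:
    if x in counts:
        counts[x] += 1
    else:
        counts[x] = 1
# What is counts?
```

Initial: counts = {}, nums = [3, 5, 1, 1, 2, 1, 5, 2]
See 3: counts = {3: 1}
See 5: counts = {3: 1, 5: 1}
See 1: counts = {3: 1, 5: 1, 1: 1}
See 1: counts = {3: 1, 5: 1, 1: 2}
See 2: counts = {3: 1, 5: 1, 1: 2, 2: 1}
See 1: counts = {3: 1, 5: 1, 1: 3, 2: 1}
See 5: counts = {3: 1, 5: 2, 1: 3, 2: 1}
See 2: counts = {3: 1, 5: 2, 1: 3, 2: 2}

{3: 1, 5: 2, 1: 3, 2: 2}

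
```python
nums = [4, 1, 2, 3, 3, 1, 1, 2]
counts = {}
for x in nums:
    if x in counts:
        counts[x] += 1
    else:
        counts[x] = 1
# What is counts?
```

Initial: counts = {}, nums = [4, 1, 2, 3, 3, 1, 1, 2]
See 4: counts = {4: 1}
See 1: counts = {4: 1, 1: 1}
See 2: counts = {4: 1, 1: 1, 2: 1}
See 3: counts = {4: 1, 1: 1, 2: 1, 3: 1}
See 3: counts = {4: 1, 1: 1, 2: 1, 3: 2}
See 1: counts = {4: 1, 1: 2, 2: 1, 3: 2}
See 1: counts = {4: 1, 1: 3, 2: 1, 3: 2}
See 2: counts = {4: 1, 1: 3, 2: 2, 3: 2}

{4: 1, 1: 3, 2: 2, 3: 2}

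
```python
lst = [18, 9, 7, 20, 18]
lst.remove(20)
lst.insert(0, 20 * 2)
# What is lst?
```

After line 1: lst = [18, 9, 7, 20, 18]
After line 2 (remove first 20): lst = [18, 9, 7, 18]
After line 3 (insert 40 at index 0): lst = [40, 18, 9, 7, 18]

[40, 18, 9, 7, 18]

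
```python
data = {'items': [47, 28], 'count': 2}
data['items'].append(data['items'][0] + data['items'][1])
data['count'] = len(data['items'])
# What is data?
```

After line 1: data = {'items': [47, 28], 'count': 2}
After line 2 (append 47 + 28 = 75): data = {'items': [47, 28, 75], 'count': 2}
After line 3 (count = len(items) = 3): data = {'items': [47, 28, 75], 'count': 3}

{'items': [47, 28, 75], 'count': 3}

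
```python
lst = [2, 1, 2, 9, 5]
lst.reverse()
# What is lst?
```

[5, 9, 2, 1, 2]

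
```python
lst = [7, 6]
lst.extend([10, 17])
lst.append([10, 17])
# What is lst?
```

After line 1: lst = [7, 6]
After line 2 (extend unpacks [10, 17]): lst = [7, 6, 10, 17]
After line 3 (append adds [10, 17] as single element): lst = [7, 6, 10, 17, [10, 17]]

[7, 6, 10, 17, [10, 17]]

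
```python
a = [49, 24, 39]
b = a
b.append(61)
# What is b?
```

After line 1: a = [49, 24, 39]
After line 2 (b = a is an alias, same object): a = [49, 24, 39], b = [49, 24, 39]
After line 3 (b.append mutates the shared list): a = [49, 24, 39, 61], b = [49, 24, 39, 61]

[49, 24, 39, 61]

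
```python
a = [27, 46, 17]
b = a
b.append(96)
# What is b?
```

After line 1: a = [27, 46, 17]
After line 2 (b = a is an alias, same object): a = [27, 46, 17], b = [27, 46, 17]
After line 3 (b.append mutates the shared list): a = [27, 46, 17, 96], b = [27, 46, 17, 96]

[27, 46, 17, 96]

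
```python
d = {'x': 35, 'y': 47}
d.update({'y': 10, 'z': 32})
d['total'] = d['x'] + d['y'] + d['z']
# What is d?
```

After line 1: d = {'x': 35, 'y': 47}
After line 2 (y overwritten, z added): d = {'x': 35, 'y': 10, 'z': 32}
After line 3 (total = 35 + 10 + 32 = 77): d = {'x': 35, 'y': 10, 'z': 32, 'total': 77}

{'x': 35, 'y': 10, 'z': 32, 'total': 77}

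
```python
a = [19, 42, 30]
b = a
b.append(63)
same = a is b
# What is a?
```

After line 1: a = [19, 42, 30]
After line 2 (b = a is an alias, same object): a = [19, 42, 30], b = [19, 42, 30]
After line 3 (b.append mutates the shared list): a = [19, 42, 30, 63], b = [19, 42, 30, 63]
After line 4 (same = a is b; same object -> True): same = True

[19, 42, 30, 63]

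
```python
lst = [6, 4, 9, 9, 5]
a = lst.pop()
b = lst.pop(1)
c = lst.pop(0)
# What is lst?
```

After line 1: lst = [6, 4, 9, 9, 5]
After line 2 (pop() -> a = 5): lst = [6, 4, 9, 9]
After line 3 (pop(1) -> b = 4): lst = [6, 9, 9]
After line 4 (pop(0) -> c = 6): lst = [9, 9]

[9, 9]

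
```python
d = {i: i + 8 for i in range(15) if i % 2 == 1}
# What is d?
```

{1: 9, 3: 11, 5: 13, 7: 15, 9: 17, 11: 19, 13: 21}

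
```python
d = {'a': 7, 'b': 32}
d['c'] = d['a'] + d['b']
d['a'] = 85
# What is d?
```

After line 1: d = {'a': 7, 'b': 32}
After line 2 (d['c'] = 7 + 32): d = {'a': 7, 'b': 32, 'c': 39}
After line 3: d = {'a': 85, 'b': 32, 'c': 39}

{'a': 85, 'b': 32, 'c': 39}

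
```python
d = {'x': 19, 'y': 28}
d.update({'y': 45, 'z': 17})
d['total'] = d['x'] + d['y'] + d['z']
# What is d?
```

After line 1: d = {'x': 19, 'y': 28}
After line 2 (y overwritten, z added): d = {'x': 19, 'y': 45, 'z': 17}
After line 3 (total = 19 + 45 + 17 = 81): d = {'x': 19, 'y': 45, 'z': 17, 'total': 81}

{'x': 19, 'y': 45, 'z': 17, 'total': 81}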